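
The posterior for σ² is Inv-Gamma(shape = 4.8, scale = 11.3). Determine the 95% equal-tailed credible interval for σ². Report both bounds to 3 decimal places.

[1.136, 7.470]

Inverse-Gamma(4.8, 11.3) quantiles: F⁻¹(0.025) and F⁻¹(0.975).
Equivalently, 1/σ² ~ Gamma(4.8, rate = 11.3); invert its 0.975 and 0.025 quantiles.
Posterior mean ≈ 2.974, SD ≈ 1.777; a Normal approximation gives roughly [-0.509, 6.457].
Exact: lower = 1.136; upper = 7.470.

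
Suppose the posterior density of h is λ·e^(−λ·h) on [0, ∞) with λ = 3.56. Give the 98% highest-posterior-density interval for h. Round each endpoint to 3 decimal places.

[0.000, 1.099]

The exponential density is strictly decreasing on [0, ∞), so the HPD interval is anchored at 0: [0, q] with P(h ≤ q) = 0.98.
q = −ln(1 − 0.98) / 3.56 = 3.9120 / 3.56 = 1.099.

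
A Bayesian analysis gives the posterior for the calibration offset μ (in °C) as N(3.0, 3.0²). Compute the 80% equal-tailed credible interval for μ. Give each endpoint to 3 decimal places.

[-0.845, 6.845]

The posterior is symmetric, so the 80% equal-tailed interval is μ = 3.0 ± z·3.0 with z = 1.282.
Half-width: 1.282 × 3.0 = 3.845.
3.0 − 3.845 = -0.845; 3.0 + 3.845 = 6.845.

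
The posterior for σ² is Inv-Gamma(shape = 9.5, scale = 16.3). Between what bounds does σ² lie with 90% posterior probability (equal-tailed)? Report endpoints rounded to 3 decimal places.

Inverse-Gamma(9.5, 16.3) quantiles: F⁻¹(0.05) and F⁻¹(0.95).
Equivalently, 1/σ² ~ Gamma(9.5, rate = 16.3); invert its 0.95 and 0.05 quantiles.
Posterior mean ≈ 1.918, SD ≈ 0.700; a Normal approximation gives roughly [0.766, 3.069].
Exact: lower = 1.081; upper = 3.222.

[1.081, 3.222]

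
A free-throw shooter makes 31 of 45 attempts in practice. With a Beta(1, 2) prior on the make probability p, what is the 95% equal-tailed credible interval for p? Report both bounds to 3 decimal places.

[0.529, 0.791]

Posterior: Beta(1+31, 2+14) = Beta(32, 16).
Equal-tailed 95% interval: the 0.025 and 0.975 quantiles of Beta(32, 16).
Posterior mean ≈ 0.667, SD ≈ 0.067; a Normal approximation gives roughly [0.535, 0.799].
Exact: F⁻¹(0.025) = 0.529; F⁻¹(0.975) = 0.791.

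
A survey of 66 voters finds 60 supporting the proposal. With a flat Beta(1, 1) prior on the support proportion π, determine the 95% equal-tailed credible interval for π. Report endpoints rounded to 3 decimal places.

Posterior: Beta(1+60, 1+6) = Beta(61, 7).
Equal-tailed 95% interval: the 0.025 and 0.975 quantiles of Beta(61, 7).
Posterior mean ≈ 0.897, SD ≈ 0.037; a Normal approximation gives roughly [0.825, 0.969].
Exact: F⁻¹(0.025) = 0.815; F⁻¹(0.975) = 0.957.

[0.815, 0.957]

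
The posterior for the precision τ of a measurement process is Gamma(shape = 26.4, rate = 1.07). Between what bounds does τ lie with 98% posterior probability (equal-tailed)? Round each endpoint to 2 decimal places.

Posterior: Gamma(shape 26.4, rate 1.07).
Equal-tailed 98% interval: Gamma(26.4, 1.07) quantiles at 0.01 and 0.99.
Posterior mean ≈ 24.67, SD ≈ 4.80; a Normal approximation gives roughly [13.50, 35.84].
Exact: lower = 14.89; upper = 37.20.

[14.89, 37.20]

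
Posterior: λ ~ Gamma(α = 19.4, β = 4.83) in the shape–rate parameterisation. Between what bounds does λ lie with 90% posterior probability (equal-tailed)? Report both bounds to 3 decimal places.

[2.643, 5.625]

Posterior: Gamma(shape 19.4, rate 4.83).
Equal-tailed 90% interval: Gamma(19.4, 4.83) quantiles at 0.05 and 0.95.
Posterior mean ≈ 4.017, SD ≈ 0.912; a Normal approximation gives roughly [2.517, 5.517].
Exact: lower = 2.643; upper = 5.625.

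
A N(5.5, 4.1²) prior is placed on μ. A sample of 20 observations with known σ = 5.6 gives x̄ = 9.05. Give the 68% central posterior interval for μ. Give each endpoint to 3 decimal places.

Posterior precision = 1/4.1² + 20/5.6² = 0.0595 + 0.6378 = 0.6972, so posterior SD = 1.1976.
Posterior mean = (5.5/4.1² + 20·9.05/5.6²) / 0.6972 = 8.7471.
Interval: 8.7471 ± 0.994 × 1.1976 → [7.556, 9.938].

[7.556, 9.938]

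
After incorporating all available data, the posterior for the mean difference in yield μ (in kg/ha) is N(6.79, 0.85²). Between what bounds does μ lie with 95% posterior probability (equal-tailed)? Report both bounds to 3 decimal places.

The posterior is symmetric, so the 95% equal-tailed interval is μ = 6.79 ± z·0.85 with z = 1.960.
Half-width: 1.960 × 0.85 = 1.666.
6.79 − 1.666 = 5.124; 6.79 + 1.666 = 8.456.

[5.124, 8.456]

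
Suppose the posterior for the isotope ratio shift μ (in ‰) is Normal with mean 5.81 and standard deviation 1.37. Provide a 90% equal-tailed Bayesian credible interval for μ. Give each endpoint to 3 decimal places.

The posterior is symmetric, so the 90% equal-tailed interval is μ = 5.81 ± z·1.37 with z = 1.645.
Half-width: 1.645 × 1.37 = 2.253.
5.81 − 2.253 = 3.557; 5.81 + 2.253 = 8.063.

[3.557, 8.063]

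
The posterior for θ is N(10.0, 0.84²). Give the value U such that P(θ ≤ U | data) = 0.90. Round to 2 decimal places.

Need U with P(θ ≤ U) = 0.90: U = 10.0 + z_{0.1}·0.84.
z = 1.282; U = 10.0 + 1.282 × 0.84 = 11.08.

11.08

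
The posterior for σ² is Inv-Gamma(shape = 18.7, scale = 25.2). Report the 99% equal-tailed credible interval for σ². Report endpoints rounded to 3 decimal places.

Inverse-Gamma(18.7, 25.2) quantiles: F⁻¹(0.005) and F⁻¹(0.995).
Equivalently, 1/σ² ~ Gamma(18.7, rate = 25.2); invert its 0.995 and 0.005 quantiles.
Posterior mean ≈ 1.424, SD ≈ 0.348; a Normal approximation gives roughly [0.526, 2.321].
Exact: lower = 0.795; upper = 2.671.

[0.795, 2.671]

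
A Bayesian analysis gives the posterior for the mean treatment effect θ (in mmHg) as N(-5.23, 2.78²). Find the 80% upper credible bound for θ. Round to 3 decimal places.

-2.890

Need U with P(θ ≤ U) = 0.80: U = -5.23 + z_{0.2}·2.78.
z = 0.842; U = -5.23 + 0.842 × 2.78 = -2.890.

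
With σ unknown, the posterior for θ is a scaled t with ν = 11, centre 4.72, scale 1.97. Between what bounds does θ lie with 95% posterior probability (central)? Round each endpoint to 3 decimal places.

The t_11 distribution is symmetric; the 95% interval is 4.72 ± t·1.97 with t_{0.975,11} = 2.201.
Half-width: 2.201 × 1.97 = 4.336.
4.72 − 4.336 = 0.384; 4.72 + 4.336 = 9.056.

[0.384, 9.056]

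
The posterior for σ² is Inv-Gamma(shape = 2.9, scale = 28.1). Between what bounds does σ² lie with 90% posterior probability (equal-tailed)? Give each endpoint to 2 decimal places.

[4.57, 36.64]

Inverse-Gamma(2.9, 28.1) quantiles: F⁻¹(0.05) and F⁻¹(0.95).
Equivalently, 1/σ² ~ Gamma(2.9, rate = 28.1); invert its 0.95 and 0.05 quantiles.
Posterior mean ≈ 14.79, SD ≈ 15.59; a Normal approximation gives roughly [-10.85, 40.43].
Exact: lower = 4.57; upper = 36.64.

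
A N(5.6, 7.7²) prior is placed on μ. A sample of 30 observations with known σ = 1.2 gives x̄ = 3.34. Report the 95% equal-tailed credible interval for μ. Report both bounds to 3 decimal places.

[2.913, 3.771]

Posterior precision = 1/7.7² + 30/1.2² = 0.0169 + 20.8333 = 20.8502, so posterior SD = 0.2190.
Posterior mean = (5.6/7.7² + 30·3.34/1.2²) / 20.8502 = 3.3418.
Interval: 3.3418 ± 1.960 × 0.2190 → [2.913, 3.771].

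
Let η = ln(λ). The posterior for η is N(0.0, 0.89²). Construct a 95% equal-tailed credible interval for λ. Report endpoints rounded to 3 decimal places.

On the log scale the 95% interval is 0.0 ± 1.960 × 0.89 = [-1.7444, 1.7444].
Exponentiate: [e^-1.7444, e^1.7444] = [0.175, 5.722].

[0.175, 5.722]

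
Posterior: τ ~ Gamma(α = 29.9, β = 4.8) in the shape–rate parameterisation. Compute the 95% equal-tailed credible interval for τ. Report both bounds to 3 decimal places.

Posterior: Gamma(shape 29.9, rate 4.8).
Equal-tailed 95% interval: Gamma(29.9, 4.8) quantiles at 0.025 and 0.975.
Posterior mean ≈ 6.229, SD ≈ 1.139; a Normal approximation gives roughly [3.996, 8.462].
Exact: lower = 4.200; upper = 8.652.

[4.200, 8.652]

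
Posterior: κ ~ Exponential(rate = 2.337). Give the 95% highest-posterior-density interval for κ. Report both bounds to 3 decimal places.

The exponential density is strictly decreasing on [0, ∞), so the HPD interval is anchored at 0: [0, q] with P(κ ≤ q) = 0.95.
q = −ln(1 − 0.95) / 2.337 = 2.9957 / 2.337 = 1.282.

[0.000, 1.282]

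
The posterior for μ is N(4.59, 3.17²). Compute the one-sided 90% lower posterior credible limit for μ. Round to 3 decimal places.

0.527

Need L with P(μ ≥ L) = 0.90: L = 4.59 − z_{0.1}·3.17.
z = 1.282; L = 4.59 − 1.282 × 3.17 = 0.527.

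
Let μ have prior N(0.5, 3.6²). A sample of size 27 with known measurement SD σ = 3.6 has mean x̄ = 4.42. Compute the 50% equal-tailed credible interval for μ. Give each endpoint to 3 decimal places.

[3.821, 4.739]

Posterior precision = 1/3.6² + 27/3.6² = 0.0772 + 2.0833 = 2.1605, so posterior SD = 0.6803.
Posterior mean = (0.5/3.6² + 27·4.42/3.6²) / 2.1605 = 4.2800.
Interval: 4.2800 ± 0.674 × 0.6803 → [3.821, 4.739].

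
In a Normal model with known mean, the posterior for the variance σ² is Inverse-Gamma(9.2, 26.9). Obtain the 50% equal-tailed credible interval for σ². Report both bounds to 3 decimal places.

Inverse-Gamma(9.2, 26.9) quantiles: F⁻¹(0.25) and F⁻¹(0.75).
Equivalently, 1/σ² ~ Gamma(9.2, rate = 26.9); invert its 0.75 and 0.25 quantiles.
Posterior mean ≈ 3.280, SD ≈ 1.223; a Normal approximation gives roughly [2.456, 4.105].
Exact: lower = 2.440; upper = 3.835.

[2.440, 3.835]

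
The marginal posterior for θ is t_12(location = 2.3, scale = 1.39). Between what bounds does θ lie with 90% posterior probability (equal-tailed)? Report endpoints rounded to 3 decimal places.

[-0.177, 4.777]

The t_12 distribution is symmetric; the 90% interval is 2.3 ± t·1.39 with t_{0.95,12} = 1.782.
Half-width: 1.782 × 1.39 = 2.477.
2.3 − 2.477 = -0.177; 2.3 + 2.477 = 4.777.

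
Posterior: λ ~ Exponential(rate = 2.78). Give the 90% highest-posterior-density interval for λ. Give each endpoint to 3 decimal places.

[0.000, 0.828]

The exponential density is strictly decreasing on [0, ∞), so the HPD interval is anchored at 0: [0, q] with P(λ ≤ q) = 0.90.
q = −ln(1 − 0.90) / 2.78 = 2.3026 / 2.78 = 0.828.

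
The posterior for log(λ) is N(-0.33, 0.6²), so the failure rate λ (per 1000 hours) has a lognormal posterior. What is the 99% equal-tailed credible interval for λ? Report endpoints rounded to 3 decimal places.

[0.153, 3.372]

On the log scale the 99% interval is -0.33 ± 2.576 × 0.6 = [-1.8755, 1.2155].
Exponentiate: [e^-1.8755, e^1.2155] = [0.153, 3.372].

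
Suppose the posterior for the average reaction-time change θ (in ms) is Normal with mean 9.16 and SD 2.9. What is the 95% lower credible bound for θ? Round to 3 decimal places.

Need L with P(θ ≥ L) = 0.95: L = 9.16 − z_{0.05}·2.9.
z = 1.645; L = 9.16 − 1.645 × 2.9 = 4.390.

4.390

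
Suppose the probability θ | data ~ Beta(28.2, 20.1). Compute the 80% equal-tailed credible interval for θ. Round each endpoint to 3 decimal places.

[0.493, 0.674]

Posterior: Beta(28.2, 20.1).
Equal-tailed 80% interval: the 0.1 and 0.9 quantiles of Beta(28.2, 20.1).
Posterior mean ≈ 0.584, SD ≈ 0.070; a Normal approximation gives roughly [0.494, 0.674].
Exact: F⁻¹(0.1) = 0.493; F⁻¹(0.9) = 0.674.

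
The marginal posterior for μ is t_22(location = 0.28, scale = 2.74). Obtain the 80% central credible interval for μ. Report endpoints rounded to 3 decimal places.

[-3.340, 3.900]

The t_22 distribution is symmetric; the 80% interval is 0.28 ± t·2.74 with t_{0.9,22} = 1.321.
Half-width: 1.321 × 2.74 = 3.620.
0.28 − 3.620 = -3.340; 0.28 + 3.620 = 3.900.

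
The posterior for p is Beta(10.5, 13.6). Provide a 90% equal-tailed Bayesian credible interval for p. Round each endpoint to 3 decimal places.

Posterior: Beta(10.5, 13.6).
Equal-tailed 90% interval: the 0.05 and 0.95 quantiles of Beta(10.5, 13.6).
Posterior mean ≈ 0.436, SD ≈ 0.099; a Normal approximation gives roughly [0.273, 0.598].
Exact: F⁻¹(0.05) = 0.276; F⁻¹(0.95) = 0.602.

[0.276, 0.602]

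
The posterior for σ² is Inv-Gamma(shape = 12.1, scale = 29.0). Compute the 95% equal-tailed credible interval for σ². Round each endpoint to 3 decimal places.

Inverse-Gamma(12.1, 29.0) quantiles: F⁻¹(0.025) and F⁻¹(0.975).
Equivalently, 1/σ² ~ Gamma(12.1, rate = 29.0); invert its 0.975 and 0.025 quantiles.
Posterior mean ≈ 2.613, SD ≈ 0.822; a Normal approximation gives roughly [1.001, 4.224].
Exact: lower = 1.464; upper = 4.624.

[1.464, 4.624]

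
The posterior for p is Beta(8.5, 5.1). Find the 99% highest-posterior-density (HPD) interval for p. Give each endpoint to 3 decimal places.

The posterior is unimodal and skewed, so the HPD interval has equal density at both endpoints and is the shortest 99% interval.
Solving f(0.300) = f(0.907) with F(0.907) − F(0.300) = 0.99 gives [0.300, 0.907].
For comparison, the equal-tailed interval is [0.288, 0.898]; the HPD is narrower and shifted toward the mode.

[0.300, 0.907]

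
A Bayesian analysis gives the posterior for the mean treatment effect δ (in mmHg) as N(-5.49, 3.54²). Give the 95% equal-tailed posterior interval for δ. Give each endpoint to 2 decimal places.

[-12.43, 1.45]

The posterior is symmetric, so the 95% equal-tailed interval is δ = -5.49 ± z·3.54 with z = 1.960.
Half-width: 1.960 × 3.54 = 6.94.
-5.49 − 6.94 = -12.43; -5.49 + 6.94 = 1.45.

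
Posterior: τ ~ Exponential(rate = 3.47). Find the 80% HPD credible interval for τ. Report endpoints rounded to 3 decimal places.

[0.000, 0.464]

The exponential density is strictly decreasing on [0, ∞), so the HPD interval is anchored at 0: [0, q] with P(τ ≤ q) = 0.80.
q = −ln(1 − 0.80) / 3.47 = 1.6094 / 3.47 = 0.464.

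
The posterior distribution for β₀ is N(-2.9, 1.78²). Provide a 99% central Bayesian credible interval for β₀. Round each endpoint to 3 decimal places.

[-7.485, 1.685]

The posterior is symmetric, so the 99% equal-tailed interval is β₀ = -2.9 ± z·1.78 with z = 2.576.
Half-width: 2.576 × 1.78 = 4.585.
-2.9 − 4.585 = -7.485; -2.9 + 4.585 = 1.685.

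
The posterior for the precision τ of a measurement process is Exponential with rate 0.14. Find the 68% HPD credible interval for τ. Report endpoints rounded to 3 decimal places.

The exponential density is strictly decreasing on [0, ∞), so the HPD interval is anchored at 0: [0, q] with P(τ ≤ q) = 0.68.
q = −ln(1 − 0.68) / 0.14 = 1.1394 / 0.14 = 8.139.

[0.000, 8.139]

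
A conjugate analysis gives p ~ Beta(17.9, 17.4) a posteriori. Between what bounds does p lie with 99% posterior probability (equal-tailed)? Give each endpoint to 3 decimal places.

Posterior: Beta(17.9, 17.4).
Equal-tailed 99% interval: the 0.005 and 0.995 quantiles of Beta(17.9, 17.4).
Posterior mean ≈ 0.507, SD ≈ 0.083; a Normal approximation gives roughly [0.293, 0.721].
Exact: F⁻¹(0.005) = 0.298; F⁻¹(0.995) = 0.715.

[0.298, 0.715]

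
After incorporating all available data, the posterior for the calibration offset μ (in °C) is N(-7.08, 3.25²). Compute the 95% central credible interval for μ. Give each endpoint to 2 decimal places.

The posterior is symmetric, so the 95% equal-tailed interval is μ = -7.08 ± z·3.25 with z = 1.960.
Half-width: 1.960 × 3.25 = 6.37.
-7.08 − 6.37 = -13.45; -7.08 + 6.37 = -0.71.

[-13.45, -0.71]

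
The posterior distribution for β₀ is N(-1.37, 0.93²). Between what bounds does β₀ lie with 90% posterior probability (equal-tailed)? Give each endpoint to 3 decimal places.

The posterior is symmetric, so the 90% equal-tailed interval is β₀ = -1.37 ± z·0.93 with z = 1.645.
Half-width: 1.645 × 0.93 = 1.530.
-1.37 − 1.530 = -2.900; -1.37 + 1.530 = 0.160.

[-2.900, 0.160]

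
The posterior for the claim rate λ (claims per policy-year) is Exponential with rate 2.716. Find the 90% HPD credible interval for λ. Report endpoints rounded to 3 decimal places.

[0.000, 0.848]

The exponential density is strictly decreasing on [0, ∞), so the HPD interval is anchored at 0: [0, q] with P(λ ≤ q) = 0.90.
q = −ln(1 − 0.90) / 2.716 = 2.3026 / 2.716 = 0.848.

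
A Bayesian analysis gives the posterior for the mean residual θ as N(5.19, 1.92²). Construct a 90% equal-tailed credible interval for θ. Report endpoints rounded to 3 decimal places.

The posterior is symmetric, so the 90% equal-tailed interval is θ = 5.19 ± z·1.92 with z = 1.645.
Half-width: 1.645 × 1.92 = 3.158.
5.19 − 3.158 = 2.032; 5.19 + 3.158 = 8.348.

[2.032, 8.348]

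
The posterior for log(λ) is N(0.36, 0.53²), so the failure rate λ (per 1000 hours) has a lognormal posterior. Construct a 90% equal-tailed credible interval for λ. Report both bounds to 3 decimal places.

On the log scale the 90% interval is 0.36 ± 1.645 × 0.53 = [-0.5118, 1.2318].
Exponentiate: [e^-0.5118, e^1.2318] = [0.599, 3.427].

[0.599, 3.427]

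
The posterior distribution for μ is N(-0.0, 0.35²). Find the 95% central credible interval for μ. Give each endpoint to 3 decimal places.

The posterior is symmetric, so the 95% equal-tailed interval is μ = -0.0 ± z·0.35 with z = 1.960.
Half-width: 1.960 × 0.35 = 0.686.
-0.0 − 0.686 = -0.686; -0.0 + 0.686 = 0.686.

[-0.686, 0.686]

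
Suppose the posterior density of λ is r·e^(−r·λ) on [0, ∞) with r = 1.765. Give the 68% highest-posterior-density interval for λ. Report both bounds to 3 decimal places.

The exponential density is strictly decreasing on [0, ∞), so the HPD interval is anchored at 0: [0, q] with P(λ ≤ q) = 0.68.
q = −ln(1 − 0.68) / 1.765 = 1.1394 / 1.765 = 0.646.

[0.000, 0.646]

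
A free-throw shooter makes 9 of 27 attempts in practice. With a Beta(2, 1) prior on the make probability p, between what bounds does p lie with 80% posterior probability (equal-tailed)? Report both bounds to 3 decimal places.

[0.257, 0.481]

Posterior: Beta(2+9, 1+18) = Beta(11, 19).
Equal-tailed 80% interval: the 0.1 and 0.9 quantiles of Beta(11, 19).
Posterior mean ≈ 0.367, SD ≈ 0.087; a Normal approximation gives roughly [0.256, 0.478].
Exact: F⁻¹(0.1) = 0.257; F⁻¹(0.9) = 0.481.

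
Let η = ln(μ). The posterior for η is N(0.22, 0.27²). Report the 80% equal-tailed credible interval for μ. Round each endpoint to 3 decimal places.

[0.882, 1.761]

On the log scale the 80% interval is 0.22 ± 1.282 × 0.27 = [-0.1260, 0.5660].
Exponentiate: [e^-0.1260, e^0.5660] = [0.882, 1.761].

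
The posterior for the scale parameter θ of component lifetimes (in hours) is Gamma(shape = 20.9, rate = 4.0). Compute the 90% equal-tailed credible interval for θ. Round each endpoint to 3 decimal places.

Posterior: Gamma(shape 20.9, rate 4.0).
Equal-tailed 90% interval: Gamma(20.9, 4.0) quantiles at 0.05 and 0.95.
Posterior mean ≈ 5.225, SD ≈ 1.143; a Normal approximation gives roughly [3.345, 7.105].
Exact: lower = 3.498; upper = 7.236.

[3.498, 7.236]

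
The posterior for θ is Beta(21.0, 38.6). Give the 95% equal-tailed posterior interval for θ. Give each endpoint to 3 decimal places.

[0.237, 0.477]

Posterior: Beta(21.0, 38.6).
Equal-tailed 95% interval: the 0.025 and 0.975 quantiles of Beta(21.0, 38.6).
Posterior mean ≈ 0.352, SD ≈ 0.061; a Normal approximation gives roughly [0.232, 0.473].
Exact: F⁻¹(0.025) = 0.237; F⁻¹(0.975) = 0.477.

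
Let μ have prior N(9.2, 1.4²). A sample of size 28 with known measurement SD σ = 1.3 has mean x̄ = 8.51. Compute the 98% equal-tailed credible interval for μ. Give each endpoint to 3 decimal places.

Posterior precision = 1/1.4² + 28/1.3² = 0.5102 + 16.5680 = 17.0783, so posterior SD = 0.2420.
Posterior mean = (9.2/1.4² + 28·8.51/1.3²) / 17.0783 = 8.5306.
Interval: 8.5306 ± 2.326 × 0.2420 → [7.968, 9.094].

[7.968, 9.094]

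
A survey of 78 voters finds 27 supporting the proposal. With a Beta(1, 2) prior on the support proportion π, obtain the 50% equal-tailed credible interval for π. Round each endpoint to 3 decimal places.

[0.309, 0.381]

Posterior: Beta(1+27, 2+51) = Beta(28, 53).
Equal-tailed 50% interval: the 0.25 and 0.75 quantiles of Beta(28, 53).
Posterior mean ≈ 0.346, SD ≈ 0.053; a Normal approximation gives roughly [0.310, 0.381].
Exact: F⁻¹(0.25) = 0.309; F⁻¹(0.75) = 0.381.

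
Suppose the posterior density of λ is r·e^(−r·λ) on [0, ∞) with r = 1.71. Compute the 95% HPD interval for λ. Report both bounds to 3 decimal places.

[0.000, 1.752]

The exponential density is strictly decreasing on [0, ∞), so the HPD interval is anchored at 0: [0, q] with P(λ ≤ q) = 0.95.
q = −ln(1 − 0.95) / 1.71 = 2.9957 / 1.71 = 1.752.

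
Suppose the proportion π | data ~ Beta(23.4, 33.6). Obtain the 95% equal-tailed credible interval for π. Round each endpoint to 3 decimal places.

[0.287, 0.540]

Posterior: Beta(23.4, 33.6).
Equal-tailed 95% interval: the 0.025 and 0.975 quantiles of Beta(23.4, 33.6).
Posterior mean ≈ 0.411, SD ≈ 0.065; a Normal approximation gives roughly [0.284, 0.537].
Exact: F⁻¹(0.025) = 0.287; F⁻¹(0.975) = 0.540.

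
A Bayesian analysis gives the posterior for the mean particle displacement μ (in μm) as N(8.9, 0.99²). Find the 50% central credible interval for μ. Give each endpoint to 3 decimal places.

The posterior is symmetric, so the 50% equal-tailed interval is μ = 8.9 ± z·0.99 with z = 0.674.
Half-width: 0.674 × 0.99 = 0.668.
8.9 − 0.668 = 8.232; 8.9 + 0.668 = 9.568.

[8.232, 9.568]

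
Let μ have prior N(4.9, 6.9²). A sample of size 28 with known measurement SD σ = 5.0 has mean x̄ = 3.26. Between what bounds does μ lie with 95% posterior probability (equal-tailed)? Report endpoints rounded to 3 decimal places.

[1.455, 5.125]

Posterior precision = 1/6.9² + 28/5.0² = 0.0210 + 1.1200 = 1.1410, so posterior SD = 0.9362.
Posterior mean = (4.9/6.9² + 28·3.26/5.0²) / 1.1410 = 3.2902.
Interval: 3.2902 ± 1.960 × 0.9362 → [1.455, 5.125].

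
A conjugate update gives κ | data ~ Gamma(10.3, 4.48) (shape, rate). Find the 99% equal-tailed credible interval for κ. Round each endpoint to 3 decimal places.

Posterior: Gamma(shape 10.3, rate 4.48).
Equal-tailed 99% interval: Gamma(10.3, 4.48) quantiles at 0.005 and 0.995.
Posterior mean ≈ 2.299, SD ≈ 0.716; a Normal approximation gives roughly [0.454, 4.144].
Exact: lower = 0.870; upper = 4.558.

[0.870, 4.558]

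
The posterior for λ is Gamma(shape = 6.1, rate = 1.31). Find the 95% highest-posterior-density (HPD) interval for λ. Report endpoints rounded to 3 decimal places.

[1.386, 8.401]

The posterior is unimodal and skewed, so the HPD interval has equal density at both endpoints and is the shortest 95% interval.
Solving f(1.386) = f(8.401) with F(8.401) − F(1.386) = 0.95 gives [1.386, 8.401].
For comparison, the equal-tailed interval is [1.727, 9.014]; the HPD is narrower and shifted toward the mode.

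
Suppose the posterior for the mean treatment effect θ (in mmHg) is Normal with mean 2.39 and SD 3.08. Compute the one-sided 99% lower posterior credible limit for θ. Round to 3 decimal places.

-4.775

Need L with P(θ ≥ L) = 0.99: L = 2.39 − z_{0.01}·3.08.
z = 2.326; L = 2.39 − 2.326 × 3.08 = -4.775.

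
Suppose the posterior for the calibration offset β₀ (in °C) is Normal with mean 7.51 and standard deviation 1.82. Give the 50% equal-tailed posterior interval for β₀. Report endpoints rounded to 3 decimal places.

The posterior is symmetric, so the 50% equal-tailed interval is β₀ = 7.51 ± z·1.82 with z = 0.674.
Half-width: 0.674 × 1.82 = 1.228.
7.51 − 1.228 = 6.282; 7.51 + 1.228 = 8.738.

[6.282, 8.738]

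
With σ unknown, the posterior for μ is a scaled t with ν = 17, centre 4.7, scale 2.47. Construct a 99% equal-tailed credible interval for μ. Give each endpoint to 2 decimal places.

The t_17 distribution is symmetric; the 99% interval is 4.7 ± t·2.47 with t_{0.995,17} = 2.898.
Half-width: 2.898 × 2.47 = 7.16.
4.7 − 7.16 = -2.46; 4.7 + 7.16 = 11.86.

[-2.46, 11.86]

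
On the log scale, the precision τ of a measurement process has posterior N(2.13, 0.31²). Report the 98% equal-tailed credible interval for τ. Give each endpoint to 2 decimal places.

[4.09, 17.31]

On the log scale the 98% interval is 2.13 ± 2.326 × 0.31 = [1.4088, 2.8512].
Exponentiate: [e^1.4088, e^2.8512] = [4.09, 17.31].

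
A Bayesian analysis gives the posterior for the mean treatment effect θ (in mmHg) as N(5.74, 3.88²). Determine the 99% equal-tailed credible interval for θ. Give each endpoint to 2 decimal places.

The posterior is symmetric, so the 99% equal-tailed interval is θ = 5.74 ± z·3.88 with z = 2.576.
Half-width: 2.576 × 3.88 = 9.99.
5.74 − 9.99 = -4.25; 5.74 + 9.99 = 15.73.

[-4.25, 15.73]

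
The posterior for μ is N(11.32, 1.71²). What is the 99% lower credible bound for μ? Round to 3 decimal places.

Need L with P(μ ≥ L) = 0.99: L = 11.32 − z_{0.01}·1.71.
z = 2.326; L = 11.32 − 2.326 × 1.71 = 7.342.

7.342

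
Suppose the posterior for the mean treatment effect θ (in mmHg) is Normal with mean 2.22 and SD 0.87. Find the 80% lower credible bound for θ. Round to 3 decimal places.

1.488

Need L with P(θ ≥ L) = 0.80: L = 2.22 − z_{0.2}·0.87.
z = 0.842; L = 2.22 − 0.842 × 0.87 = 1.488.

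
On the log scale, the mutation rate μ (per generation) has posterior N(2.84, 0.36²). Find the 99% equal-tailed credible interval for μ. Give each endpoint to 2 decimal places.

On the log scale the 99% interval is 2.84 ± 2.576 × 0.36 = [1.9127, 3.7673].
Exponentiate: [e^1.9127, e^3.7673] = [6.77, 43.26].

[6.77, 43.26]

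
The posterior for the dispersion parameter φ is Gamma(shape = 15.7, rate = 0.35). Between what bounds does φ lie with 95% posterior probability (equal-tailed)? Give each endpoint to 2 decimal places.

Posterior: Gamma(shape 15.7, rate 0.35).
Equal-tailed 95% interval: Gamma(15.7, 0.35) quantiles at 0.025 and 0.975.
Posterior mean ≈ 44.86, SD ≈ 11.32; a Normal approximation gives roughly [22.67, 67.05].
Exact: lower = 25.48; upper = 69.62.

[25.48, 69.62]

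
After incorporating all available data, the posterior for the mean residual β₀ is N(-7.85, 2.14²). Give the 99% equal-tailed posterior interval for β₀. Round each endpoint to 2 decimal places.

[-13.36, -2.34]

The posterior is symmetric, so the 99% equal-tailed interval is β₀ = -7.85 ± z·2.14 with z = 2.576.
Half-width: 2.576 × 2.14 = 5.51.
-7.85 − 5.51 = -13.36; -7.85 + 5.51 = -2.34.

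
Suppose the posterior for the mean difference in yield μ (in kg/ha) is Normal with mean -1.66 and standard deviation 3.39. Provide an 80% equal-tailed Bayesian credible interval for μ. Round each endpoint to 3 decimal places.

[-6.004, 2.684]

The posterior is symmetric, so the 80% equal-tailed interval is μ = -1.66 ± z·3.39 with z = 1.282.
Half-width: 1.282 × 3.39 = 4.344.
-1.66 − 4.344 = -6.004; -1.66 + 4.344 = 2.684.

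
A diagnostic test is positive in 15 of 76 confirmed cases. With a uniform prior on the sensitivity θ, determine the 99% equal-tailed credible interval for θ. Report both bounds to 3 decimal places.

[0.103, 0.335]

Posterior: Beta(1+15, 1+61) = Beta(16, 62).
Equal-tailed 99% interval: the 0.005 and 0.995 quantiles of Beta(16, 62).
Posterior mean ≈ 0.205, SD ≈ 0.045; a Normal approximation gives roughly [0.088, 0.322].
Exact: F⁻¹(0.005) = 0.103; F⁻¹(0.995) = 0.335.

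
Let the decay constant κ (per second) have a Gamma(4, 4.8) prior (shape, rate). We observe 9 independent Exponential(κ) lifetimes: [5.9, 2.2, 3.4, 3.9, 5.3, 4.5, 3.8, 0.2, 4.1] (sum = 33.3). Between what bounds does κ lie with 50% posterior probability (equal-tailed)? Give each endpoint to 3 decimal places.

[0.274, 0.399]

Posterior: Gamma(4+9, 4.8+33.3) = Gamma(13, 38.1) (shape, rate).
Equal-tailed 50% interval: Gamma(13, 38.1) quantiles at 0.25 and 0.75.
Posterior mean ≈ 0.341, SD ≈ 0.095; a Normal approximation gives roughly [0.277, 0.405].
Exact: lower = 0.274; upper = 0.399.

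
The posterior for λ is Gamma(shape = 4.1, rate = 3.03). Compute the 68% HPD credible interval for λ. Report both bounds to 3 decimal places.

The posterior is unimodal and skewed, so the HPD interval has equal density at both endpoints and is the shortest 68% interval.
Solving f(0.538) = f(1.736) with F(1.736) − F(0.538) = 0.68 gives [0.538, 1.736].
For comparison, the equal-tailed interval is [0.715, 1.990]; the HPD is narrower and shifted toward the mode.

[0.538, 1.736]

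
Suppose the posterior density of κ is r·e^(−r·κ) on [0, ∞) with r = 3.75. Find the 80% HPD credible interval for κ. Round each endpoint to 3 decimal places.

The exponential density is strictly decreasing on [0, ∞), so the HPD interval is anchored at 0: [0, q] with P(κ ≤ q) = 0.80.
q = −ln(1 − 0.80) / 3.75 = 1.6094 / 3.75 = 0.429.

[0.000, 0.429]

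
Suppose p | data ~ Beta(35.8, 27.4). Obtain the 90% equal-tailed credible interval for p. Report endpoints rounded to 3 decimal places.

Posterior: Beta(35.8, 27.4).
Equal-tailed 90% interval: the 0.05 and 0.95 quantiles of Beta(35.8, 27.4).
Posterior mean ≈ 0.566, SD ≈ 0.062; a Normal approximation gives roughly [0.465, 0.668].
Exact: F⁻¹(0.05) = 0.463; F⁻¹(0.95) = 0.667.

[0.463, 0.667]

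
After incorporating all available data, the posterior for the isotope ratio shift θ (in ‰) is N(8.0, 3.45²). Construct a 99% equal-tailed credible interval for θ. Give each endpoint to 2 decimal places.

[-0.89, 16.89]

The posterior is symmetric, so the 99% equal-tailed interval is θ = 8.0 ± z·3.45 with z = 2.576.
Half-width: 2.576 × 3.45 = 8.89.
8.0 − 8.89 = -0.89; 8.0 + 8.89 = 16.89.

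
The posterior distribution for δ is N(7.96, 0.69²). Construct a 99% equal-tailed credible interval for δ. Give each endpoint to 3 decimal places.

The posterior is symmetric, so the 99% equal-tailed interval is δ = 7.96 ± z·0.69 with z = 2.576.
Half-width: 2.576 × 0.69 = 1.777.
7.96 − 1.777 = 6.183; 7.96 + 1.777 = 9.737.

[6.183, 9.737]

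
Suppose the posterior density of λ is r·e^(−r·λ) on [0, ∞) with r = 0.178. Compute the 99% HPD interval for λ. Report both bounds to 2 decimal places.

[0.00, 25.87]

The exponential density is strictly decreasing on [0, ∞), so the HPD interval is anchored at 0: [0, q] with P(λ ≤ q) = 0.99.
q = −ln(1 − 0.99) / 0.178 = 4.6052 / 0.178 = 25.87.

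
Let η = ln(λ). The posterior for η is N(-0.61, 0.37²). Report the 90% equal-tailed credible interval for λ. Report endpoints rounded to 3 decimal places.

On the log scale the 90% interval is -0.61 ± 1.645 × 0.37 = [-1.2186, -0.0014].
Exponentiate: [e^-1.2186, e^-0.0014] = [0.296, 0.999].

[0.296, 0.999]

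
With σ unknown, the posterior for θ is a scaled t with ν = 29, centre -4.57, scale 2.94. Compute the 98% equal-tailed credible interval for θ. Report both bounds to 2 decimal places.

The t_29 distribution is symmetric; the 98% interval is -4.57 ± t·2.94 with t_{0.99,29} = 2.462.
Half-width: 2.462 × 2.94 = 7.24.
-4.57 − 7.24 = -11.81; -4.57 + 7.24 = 2.67.

[-11.81, 2.67]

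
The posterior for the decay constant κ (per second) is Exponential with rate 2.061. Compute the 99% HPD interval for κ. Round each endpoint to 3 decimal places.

[0.000, 2.234]

The exponential density is strictly decreasing on [0, ∞), so the HPD interval is anchored at 0: [0, q] with P(κ ≤ q) = 0.99.
q = −ln(1 − 0.99) / 2.061 = 4.6052 / 2.061 = 2.234.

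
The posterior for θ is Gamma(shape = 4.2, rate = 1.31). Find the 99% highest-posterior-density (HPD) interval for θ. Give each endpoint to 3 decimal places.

The posterior is unimodal and skewed, so the HPD interval has equal density at both endpoints and is the shortest 99% interval.
Solving f(0.349) = f(7.998) with F(7.998) − F(0.349) = 0.99 gives [0.349, 7.998].
For comparison, the equal-tailed interval is [0.571, 8.631]; the HPD is narrower and shifted toward the mode.

[0.349, 7.998]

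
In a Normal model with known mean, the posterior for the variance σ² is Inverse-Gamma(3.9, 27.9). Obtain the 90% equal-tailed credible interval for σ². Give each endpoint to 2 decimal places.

Inverse-Gamma(3.9, 27.9) quantiles: F⁻¹(0.05) and F⁻¹(0.95).
Equivalently, 1/σ² ~ Gamma(3.9, rate = 27.9); invert its 0.95 and 0.05 quantiles.
Posterior mean ≈ 9.62, SD ≈ 6.98; a Normal approximation gives roughly [-1.86, 21.10].
Exact: lower = 3.67; upper = 21.32.

[3.67, 21.32]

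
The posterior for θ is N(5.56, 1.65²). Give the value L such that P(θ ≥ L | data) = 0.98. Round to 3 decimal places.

2.171

Need L with P(θ ≥ L) = 0.98: L = 5.56 − z_{0.02}·1.65.
z = 2.054; L = 5.56 − 2.054 × 1.65 = 2.171.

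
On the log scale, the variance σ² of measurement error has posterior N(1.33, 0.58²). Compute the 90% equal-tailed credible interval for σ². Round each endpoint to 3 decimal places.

On the log scale the 90% interval is 1.33 ± 1.645 × 0.58 = [0.3760, 2.2840].
Exponentiate: [e^0.3760, e^2.2840] = [1.456, 9.816].

[1.456, 9.816]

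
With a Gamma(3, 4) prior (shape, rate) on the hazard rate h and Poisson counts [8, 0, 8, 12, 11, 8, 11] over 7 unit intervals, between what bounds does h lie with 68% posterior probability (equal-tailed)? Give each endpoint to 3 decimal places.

[4.841, 6.249]

Posterior: Gamma(3+58, 4+7) = Gamma(61, 11) (shape, rate).
Equal-tailed 68% interval: Gamma(61, 11) quantiles at 0.16 and 0.84.
Posterior mean ≈ 5.545, SD ≈ 0.710; a Normal approximation gives roughly [4.839, 6.252].
Exact: lower = 4.841; upper = 6.249.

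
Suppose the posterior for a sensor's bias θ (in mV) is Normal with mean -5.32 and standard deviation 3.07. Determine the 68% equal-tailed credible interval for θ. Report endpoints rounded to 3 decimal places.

[-8.373, -2.267]

The posterior is symmetric, so the 68% equal-tailed interval is θ = -5.32 ± z·3.07 with z = 0.994.
Half-width: 0.994 × 3.07 = 3.053.
-5.32 − 3.053 = -8.373; -5.32 + 3.053 = -2.267.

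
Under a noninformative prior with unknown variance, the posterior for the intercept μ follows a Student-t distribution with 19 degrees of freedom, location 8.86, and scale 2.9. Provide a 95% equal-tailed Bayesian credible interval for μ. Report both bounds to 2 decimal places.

The t_19 distribution is symmetric; the 95% interval is 8.86 ± t·2.9 with t_{0.975,19} = 2.093.
Half-width: 2.093 × 2.9 = 6.07.
8.86 − 6.07 = 2.79; 8.86 + 6.07 = 14.93.

[2.79, 14.93]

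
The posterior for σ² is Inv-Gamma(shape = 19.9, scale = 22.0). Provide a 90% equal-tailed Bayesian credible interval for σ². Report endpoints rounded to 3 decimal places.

Inverse-Gamma(19.9, 22.0) quantiles: F⁻¹(0.05) and F⁻¹(0.95).
Equivalently, 1/σ² ~ Gamma(19.9, rate = 22.0); invert its 0.95 and 0.05 quantiles.
Posterior mean ≈ 1.164, SD ≈ 0.275; a Normal approximation gives roughly [0.711, 1.617].
Exact: lower = 0.792; upper = 1.670.

[0.792, 1.670]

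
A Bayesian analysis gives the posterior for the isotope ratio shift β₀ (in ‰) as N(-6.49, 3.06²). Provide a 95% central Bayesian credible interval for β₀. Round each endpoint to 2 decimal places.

The posterior is symmetric, so the 95% equal-tailed interval is β₀ = -6.49 ± z·3.06 with z = 1.960.
Half-width: 1.960 × 3.06 = 6.00.
-6.49 − 6.00 = -12.49; -6.49 + 6.00 = -0.49.

[-12.49, -0.49]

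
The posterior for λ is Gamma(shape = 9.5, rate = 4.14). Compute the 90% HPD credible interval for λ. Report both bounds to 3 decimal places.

[1.094, 3.455]

The posterior is unimodal and skewed, so the HPD interval has equal density at both endpoints and is the shortest 90% interval.
Solving f(1.094) = f(3.455) with F(3.455) − F(1.094) = 0.90 gives [1.094, 3.455].
For comparison, the equal-tailed interval is [1.222, 3.641]; the HPD is narrower and shifted toward the mode.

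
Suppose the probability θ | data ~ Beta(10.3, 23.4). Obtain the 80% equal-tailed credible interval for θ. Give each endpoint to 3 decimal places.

[0.207, 0.409]

Posterior: Beta(10.3, 23.4).
Equal-tailed 80% interval: the 0.1 and 0.9 quantiles of Beta(10.3, 23.4).
Posterior mean ≈ 0.306, SD ≈ 0.078; a Normal approximation gives roughly [0.205, 0.406].
Exact: F⁻¹(0.1) = 0.207; F⁻¹(0.9) = 0.409.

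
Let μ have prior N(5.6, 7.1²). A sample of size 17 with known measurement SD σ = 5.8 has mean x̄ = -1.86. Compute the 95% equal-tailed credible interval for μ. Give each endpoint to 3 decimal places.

Posterior precision = 1/7.1² + 17/5.8² = 0.0198 + 0.5054 = 0.5252, so posterior SD = 1.3799.
Posterior mean = (5.6/7.1² + 17·-1.86/5.8²) / 0.5252 = -1.5782.
Interval: -1.5782 ± 1.960 × 1.3799 → [-4.283, 1.126].

[-4.283, 1.126]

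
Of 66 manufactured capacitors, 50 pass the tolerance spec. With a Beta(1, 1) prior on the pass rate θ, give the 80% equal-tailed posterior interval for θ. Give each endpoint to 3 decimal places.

[0.681, 0.815]

Posterior: Beta(1+50, 1+16) = Beta(51, 17).
Equal-tailed 80% interval: the 0.1 and 0.9 quantiles of Beta(51, 17).
Posterior mean ≈ 0.750, SD ≈ 0.052; a Normal approximation gives roughly [0.683, 0.817].
Exact: F⁻¹(0.1) = 0.681; F⁻¹(0.9) = 0.815.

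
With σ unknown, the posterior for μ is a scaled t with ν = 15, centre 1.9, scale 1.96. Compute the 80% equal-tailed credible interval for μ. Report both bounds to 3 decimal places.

The t_15 distribution is symmetric; the 80% interval is 1.9 ± t·1.96 with t_{0.9,15} = 1.341.
Half-width: 1.341 × 1.96 = 2.628.
1.9 − 2.628 = -0.728; 1.9 + 2.628 = 4.528.

[-0.728, 4.528]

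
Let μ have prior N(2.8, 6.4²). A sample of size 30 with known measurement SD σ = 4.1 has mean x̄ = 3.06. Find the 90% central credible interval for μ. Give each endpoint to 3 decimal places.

[1.834, 4.279]

Posterior precision = 1/6.4² + 30/4.1² = 0.0244 + 1.7847 = 1.8091, so posterior SD = 0.7435.
Posterior mean = (2.8/6.4² + 30·3.06/4.1²) / 1.8091 = 3.0565.
Interval: 3.0565 ± 1.645 × 0.7435 → [1.834, 4.279].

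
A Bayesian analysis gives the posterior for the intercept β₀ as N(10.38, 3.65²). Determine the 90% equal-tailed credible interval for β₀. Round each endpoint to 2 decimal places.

The posterior is symmetric, so the 90% equal-tailed interval is β₀ = 10.38 ± z·3.65 with z = 1.645.
Half-width: 1.645 × 3.65 = 6.00.
10.38 − 6.00 = 4.38; 10.38 + 6.00 = 16.38.

[4.38, 16.38]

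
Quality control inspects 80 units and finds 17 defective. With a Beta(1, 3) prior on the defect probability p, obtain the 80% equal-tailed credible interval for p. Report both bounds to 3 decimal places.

Posterior: Beta(1+17, 3+63) = Beta(18, 66).
Equal-tailed 80% interval: the 0.1 and 0.9 quantiles of Beta(18, 66).
Posterior mean ≈ 0.214, SD ≈ 0.045; a Normal approximation gives roughly [0.157, 0.271].
Exact: F⁻¹(0.1) = 0.159; F⁻¹(0.9) = 0.273.

[0.159, 0.273]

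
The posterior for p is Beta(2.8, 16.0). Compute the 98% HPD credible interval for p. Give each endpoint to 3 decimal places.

The posterior is unimodal and skewed, so the HPD interval has equal density at both endpoints and is the shortest 98% interval.
Solving f(0.010) = f(0.351) with F(0.351) − F(0.010) = 0.98 gives [0.010, 0.351].
For comparison, the equal-tailed interval is [0.022, 0.380]; the HPD is narrower and shifted toward the mode.

[0.010, 0.351]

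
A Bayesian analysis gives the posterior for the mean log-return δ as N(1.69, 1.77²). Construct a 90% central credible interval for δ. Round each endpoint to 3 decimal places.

[-1.221, 4.601]

The posterior is symmetric, so the 90% equal-tailed interval is δ = 1.69 ± z·1.77 with z = 1.645.
Half-width: 1.645 × 1.77 = 2.911.
1.69 − 2.911 = -1.221; 1.69 + 2.911 = 4.601.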